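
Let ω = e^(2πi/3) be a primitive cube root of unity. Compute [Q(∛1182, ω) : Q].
[Q(∛1182, ω) : Q] = 6

[Q(∛1182):Q] = 3 (min poly x^3 - 1182, irreducible since 1182 is not a perfect cube). [Q(ω):Q] = 2 (min poly x^2 + x + 1). Since Q(∛1182) ⊂ R and ω ∉ R, we have ω ∉ Q(∛1182), so x^2 + x + 1 remains irreducible over Q(∛1182) and [Q(∛1182, ω) : Q(∛1182)] = 2. By the tower law, [Q(∛1182, ω) : Q] = 3 · 2 = 6. (In fact Q(∛1182, ω) is the splitting field of x^3 - 1182 over Q.)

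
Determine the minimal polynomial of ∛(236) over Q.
m_α(x) = x^3 - 236

α satisfies α^3 = 236, so x^3 - 236 annihilates α. By the rational root test, a rational root p/q (in lowest terms) of x^3 - 236 would satisfy p^3 = 236 q^3, forcing q = 1 and p^3 = 236; but 236 is not a perfect cube, contradiction. A monic cubic over Q with no rational root is irreducible (any nontrivial factorization would include a linear factor). Hence x^3 - 236 is the minimal polynomial of α, and in particular [Q(α):Q] = 3.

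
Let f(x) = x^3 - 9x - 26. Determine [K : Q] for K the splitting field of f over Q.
[K : Q] = 6

By the rational root test, any rational root of the monic integer polynomial f(x) = x^3 - 9x - 26 must be an integer dividing the constant term -26, i.e. one of ±{1, 2, 13, 26}. Evaluating: f(1) = -34, f(-1) = -18, f(2) = -36, f(-2) = -16, f(13) = 2054, f(-13) = -2106, f(26) = 17316, f(-26) = -17368; none is 0, so f has no rational root and is therefore irreducible over Q (a cubic with no linear factor over a field is irreducible). For an irreducible cubic, the Galois group is A_3 or S_3 according as the discriminant disc(f) = -4a^3 - 27b^2 = -4·(-9)^3 - 27·(-26)^2 = -15336 is or is not a square in Q. Here disc(f) = -15336 is not a perfect square in Q, so the Galois group of f over Q is not contained in A_3 and must be all of S_3. The splitting field has degree |S_3| = 6 over Q, so [K : Q] = 6.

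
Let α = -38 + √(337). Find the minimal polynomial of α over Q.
m_α(x) = x^2 + 76x + 1107

From α + 38 = √(337), squaring gives (α + 38)^2 = 337, i.e. α^2 + 76α + 1444 = 337, so α^2 + 76α + 1107 = 0. The discriminant of x^2 + 76x + 1107 is (76)^2 - 4·(1107) = 5776 - 4428 = 1348, and 4·(337) is not a perfect square in Q since 337 is squarefree and ≠ 1. Hence x^2 + 76x + 1107 is irreducible over Q and is the minimal polynomial of α.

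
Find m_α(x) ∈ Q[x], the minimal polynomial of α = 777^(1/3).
m_α(x) = x^3 - 777

α satisfies α^3 = 777, so x^3 - 777 annihilates α. By the rational root test, a rational root p/q (in lowest terms) of x^3 - 777 would satisfy p^3 = 777 q^3, forcing q = 1 and p^3 = 777; but 777 is not a perfect cube, contradiction. A monic cubic over Q with no rational root is irreducible (any nontrivial factorization would include a linear factor). Hence x^3 - 777 is the minimal polynomial of α, and in particular [Q(α):Q] = 3.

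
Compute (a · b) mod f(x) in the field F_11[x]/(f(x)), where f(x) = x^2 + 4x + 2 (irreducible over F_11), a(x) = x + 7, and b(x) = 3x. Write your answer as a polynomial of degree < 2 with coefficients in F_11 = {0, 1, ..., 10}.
a · b ≡ 9x + 5 (mod f(x))

Multiply in F_11[x]: a(x)·b(x) = (x + 7)·(3x) = 3x^2 + 10x. This has degree ≥ 2, so divide by f(x) over F_11: 3x^2 + 10x = (3)·(x^2 + 4x + 2) + (9x + 5). Hence a·b ≡ 9x + 5 (mod f). (F_11[x]/(f) is a field with 11^2 = 121 elements since f is irreducible of degree 2.)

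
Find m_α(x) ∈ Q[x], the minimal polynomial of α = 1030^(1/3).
m_α(x) = x^3 - 1030

α satisfies α^3 = 1030, so x^3 - 1030 annihilates α. By the rational root test, a rational root p/q (in lowest terms) of x^3 - 1030 would satisfy p^3 = 1030 q^3, forcing q = 1 and p^3 = 1030; but 1030 is not a perfect cube, contradiction. A monic cubic over Q with no rational root is irreducible (any nontrivial factorization would include a linear factor). Hence x^3 - 1030 is the minimal polynomial of α, and in particular [Q(α):Q] = 3.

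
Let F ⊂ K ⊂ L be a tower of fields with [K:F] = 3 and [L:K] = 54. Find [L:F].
[L:F] = 162

The tower law says that for any tower of field extensions F ⊂ K ⊂ L with finite degrees, [L:F] = [L:K] · [K:F]. Here this gives [L:F] = 54 · 3 = 162.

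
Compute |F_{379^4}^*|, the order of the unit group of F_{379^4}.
|F_{379^4}^*| = 20632736880

F_{379^4} has 379^4 = 20632736881 elements; its multiplicative group consists of all nonzero elements, so |F_{379^4}^*| = 20632736881 - 1 = 20632736880. (It is cyclic since any finite subgroup of the multiplicative group of a field is cyclic.)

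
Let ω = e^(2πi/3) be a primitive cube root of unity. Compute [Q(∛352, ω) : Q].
[Q(∛352, ω) : Q] = 6

[Q(∛352):Q] = 3 (min poly x^3 - 352, irreducible since 352 is not a perfect cube). [Q(ω):Q] = 2 (min poly x^2 + x + 1). Since Q(∛352) ⊂ R and ω ∉ R, we have ω ∉ Q(∛352), so x^2 + x + 1 remains irreducible over Q(∛352) and [Q(∛352, ω) : Q(∛352)] = 2. By the tower law, [Q(∛352, ω) : Q] = 3 · 2 = 6. (In fact Q(∛352, ω) is the splitting field of x^3 - 352 over Q.)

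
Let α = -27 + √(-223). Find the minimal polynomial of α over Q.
m_α(x) = x^2 + 54x + 952

From α + 27 = √(-223), squaring gives (α + 27)^2 = -223, i.e. α^2 + 54α + 729 = -223, so α^2 + 54α + 952 = 0. The discriminant of x^2 + 54x + 952 is (54)^2 - 4·(952) = 2916 - 3808 = -892, and 4·(-223) is not a perfect square in Q since -223 is squarefree and ≠ 1. Hence x^2 + 54x + 952 is irreducible over Q and is the minimal polynomial of α.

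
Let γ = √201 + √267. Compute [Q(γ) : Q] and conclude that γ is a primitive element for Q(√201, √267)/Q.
[Q(γ) : Q] = 4 (equivalently, Q(γ) = Q(√201, √267))

Obviously Q(γ) ⊆ Q(√201, √267), and [Q(√201, √267):Q] = 4 (since 201, 267 are distinct squarefree integers > 1 with 53667 not a perfect square). To show equality we compute the minimal polynomial of γ. From γ = √201 + √267: γ^2 = 201 + 2√(53667) + 267 = 468 + 2√(53667), so γ^2 - 468 = 2√(53667); squaring, (γ^2 - 468)^2 = 4·53667, i.e. γ^4 - 936γ^2 + 219024 - 214668 = 0, i.e. γ^4 - 936γ^2 + 4356 = 0. So γ is a root of x^4 - 936x^2 + 4356. This polynomial is irreducible over Q: it has no rational root (each ±√201 ± √267 is irrational), and any factorization into two quadratics over Q would force √(53667) ∈ Q (pairing opposite roots) or √201, √267 ∈ Q (other pairings), all impossible. Hence [Q(γ):Q] = 4 = [Q(√201, √267):Q], so Q(γ) = Q(√201, √267).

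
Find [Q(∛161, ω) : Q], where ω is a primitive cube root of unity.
[Q(∛161, ω) : Q] = 6

[Q(∛161):Q] = 3 (min poly x^3 - 161, irreducible since 161 is not a perfect cube). [Q(ω):Q] = 2 (min poly x^2 + x + 1). Since Q(∛161) ⊂ R and ω ∉ R, we have ω ∉ Q(∛161), so x^2 + x + 1 remains irreducible over Q(∛161) and [Q(∛161, ω) : Q(∛161)] = 2. By the tower law, [Q(∛161, ω) : Q] = 3 · 2 = 6. (In fact Q(∛161, ω) is the splitting field of x^3 - 161 over Q.)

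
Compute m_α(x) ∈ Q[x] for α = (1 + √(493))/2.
m_α(x) = x^2 - x - 123

From 2α - 1 = √(493), squaring gives (2α - 1)^2 = 493, i.e. 4α^2 - 4α + 1 = 493, so α^2 - α + (1 - 493)/4 = 0. Since 493 ≡ 1 (mod 4), (1 - 493)/4 = -123 ∈ Z. The polynomial x^2 - x - 123 has discriminant 1 - 4·(-123) = 493, which is not a perfect square in Q (d = 493 is squarefree and ≠ 1), so x^2 - x - 123 is irreducible over Q. It is the minimal polynomial of α.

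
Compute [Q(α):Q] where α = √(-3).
[Q(α):Q] = 2

[Q(α):Q] equals the degree of the minimal polynomial of α. Here α^2 = -3 and x^2 + 3 is irreducible (d = -3 is squarefree, ≠ 1, hence not a square), so deg(m_α) = 2. Thus [Q(α):Q] = 2.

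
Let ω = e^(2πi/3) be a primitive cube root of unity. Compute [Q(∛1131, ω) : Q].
[Q(∛1131, ω) : Q] = 6

[Q(∛1131):Q] = 3 (min poly x^3 - 1131, irreducible since 1131 is not a perfect cube). [Q(ω):Q] = 2 (min poly x^2 + x + 1). Since Q(∛1131) ⊂ R and ω ∉ R, we have ω ∉ Q(∛1131), so x^2 + x + 1 remains irreducible over Q(∛1131) and [Q(∛1131, ω) : Q(∛1131)] = 2. By the tower law, [Q(∛1131, ω) : Q] = 3 · 2 = 6. (In fact Q(∛1131, ω) is the splitting field of x^3 - 1131 over Q.)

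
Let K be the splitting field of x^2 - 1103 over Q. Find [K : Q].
[K : Q] = 2

f(x) = x^2 - 1103 factors as (x - √1103)(x + √1103). The splitting field is K = Q(√1103). Since 1103 is squarefree and > 1, it is not a perfect square, so x^2 - 1103 is irreducible over Q and [Q(√1103) : Q] = 2. Hence [K : Q] = 2.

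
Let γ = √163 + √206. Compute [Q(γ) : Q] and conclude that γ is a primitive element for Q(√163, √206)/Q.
[Q(γ) : Q] = 4 (equivalently, Q(γ) = Q(√163, √206))

Obviously Q(γ) ⊆ Q(√163, √206), and [Q(√163, √206):Q] = 4 (since 163, 206 are distinct squarefree integers > 1 with 33578 not a perfect square). To show equality we compute the minimal polynomial of γ. From γ = √163 + √206: γ^2 = 163 + 2√(33578) + 206 = 369 + 2√(33578), so γ^2 - 369 = 2√(33578); squaring, (γ^2 - 369)^2 = 4·33578, i.e. γ^4 - 738γ^2 + 136161 - 134312 = 0, i.e. γ^4 - 738γ^2 + 1849 = 0. So γ is a root of x^4 - 738x^2 + 1849. This polynomial is irreducible over Q: it has no rational root (each ±√163 ± √206 is irrational), and any factorization into two quadratics over Q would force √(33578) ∈ Q (pairing opposite roots) or √163, √206 ∈ Q (other pairings), all impossible. Hence [Q(γ):Q] = 4 = [Q(√163, √206):Q], so Q(γ) = Q(√163, √206).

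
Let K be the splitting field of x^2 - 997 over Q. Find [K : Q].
[K : Q] = 2

f(x) = x^2 - 997 factors as (x - √997)(x + √997). The splitting field is K = Q(√997). Since 997 is squarefree and > 1, it is not a perfect square, so x^2 - 997 is irreducible over Q and [Q(√997) : Q] = 2. Hence [K : Q] = 2.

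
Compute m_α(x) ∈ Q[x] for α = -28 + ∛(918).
m_α(x) = x^3 + 84x^2 + 2352x + 21034

Set β = α + 28 = ∛(918), so β^3 = 918. Then (α + 28)^3 - 918 = 0, i.e. α is a root of g(x) = (x + 28)^3 - 918 = x^3 + 84x^2 + 2352x + 21034. Since g(x) = h(x + 28) where h(x) = x^3 - 918, and h is irreducible over Q (because 918 is not a perfect cube, so h has no rational root, and a monic cubic with no rational root is irreducible), g is also irreducible (irreducibility is preserved under the substitution x → x + 28). Hence m_α(x) = x^3 + 84x^2 + 2352x + 21034.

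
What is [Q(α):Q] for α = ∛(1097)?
[Q(α):Q] = 3

The minimal polynomial of α is x^3 - 1097, irreducible over Q since 1097 is not a perfect cube (so x^3 - 1097 has no rational root). Hence [Q(α):Q] = deg(m_α) = 3.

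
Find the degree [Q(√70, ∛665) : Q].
[Q(√70, ∛665) : Q] = 6

Let L = Q(√70, ∛665). Since Q(√70) ⊂ L and [Q(√70):Q] = 2, the tower law gives 2 | [L:Q]. Likewise Q(∛665) ⊂ L with [Q(∛665):Q] = 3 (because 665 is not a perfect cube), so 3 | [L:Q]. As gcd(2,3) = 1, [L:Q] is divisible by 6. Conversely L is generated over Q by √70 and ∛665, so [L:Q] ≤ 2·3 = 6. Therefore [Q(√70, ∛665) : Q] = 6.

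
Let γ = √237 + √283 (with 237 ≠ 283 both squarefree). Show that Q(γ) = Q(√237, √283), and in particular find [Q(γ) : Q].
[Q(γ) : Q] = 4 (equivalently, Q(γ) = Q(√237, √283))

Obviously Q(γ) ⊆ Q(√237, √283), and [Q(√237, √283):Q] = 4 (since 237, 283 are distinct squarefree integers > 1 with 67071 not a perfect square). To show equality we compute the minimal polynomial of γ. From γ = √237 + √283: γ^2 = 237 + 2√(67071) + 283 = 520 + 2√(67071), so γ^2 - 520 = 2√(67071); squaring, (γ^2 - 520)^2 = 4·67071, i.e. γ^4 - 1040γ^2 + 270400 - 268284 = 0, i.e. γ^4 - 1040γ^2 + 2116 = 0. So γ is a root of x^4 - 1040x^2 + 2116. This polynomial is irreducible over Q: it has no rational root (each ±√237 ± √283 is irrational), and any factorization into two quadratics over Q would force √(67071) ∈ Q (pairing opposite roots) or √237, √283 ∈ Q (other pairings), all impossible. Hence [Q(γ):Q] = 4 = [Q(√237, √283):Q], so Q(γ) = Q(√237, √283).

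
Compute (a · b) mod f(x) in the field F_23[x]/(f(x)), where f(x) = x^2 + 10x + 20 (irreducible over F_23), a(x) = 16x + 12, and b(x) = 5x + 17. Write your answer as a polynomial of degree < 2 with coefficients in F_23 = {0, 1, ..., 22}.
a · b ≡ 15x + 7 (mod f(x))

Multiply in F_23[x]: a(x)·b(x) = (16x + 12)·(5x + 17) = 11x^2 + 10x + 20. This has degree ≥ 2, so divide by f(x) over F_23: 11x^2 + 10x + 20 = (11)·(x^2 + 10x + 20) + (15x + 7). Hence a·b ≡ 15x + 7 (mod f). (F_23[x]/(f) is a field with 23^2 = 529 elements since f is irreducible of degree 2.)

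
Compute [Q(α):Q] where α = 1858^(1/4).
[Q(α):Q] = 4

α is a root of x^4 - 1858. By Eisenstein's criterion at the prime p = 2 (which divides the constant term 1858 but p^2 = 4 does not, since 1858 is squarefree), x^4 - 1858 is irreducible over Q. Hence [Q(α):Q] = 4.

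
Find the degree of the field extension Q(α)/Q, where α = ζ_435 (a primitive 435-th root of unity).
[Q(α):Q] = 224

The minimal polynomial of ζ_435 over Q is the 435-th cyclotomic polynomial Φ_435(x), which is irreducible over Q and has degree φ(435) = 224. Hence [Q(α):Q] = φ(435) = 224.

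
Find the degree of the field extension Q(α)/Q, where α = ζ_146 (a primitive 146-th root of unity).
[Q(α):Q] = 72

The minimal polynomial of ζ_146 over Q is the 146-th cyclotomic polynomial Φ_146(x), which is irreducible over Q and has degree φ(146) = 72. Hence [Q(α):Q] = φ(146) = 72.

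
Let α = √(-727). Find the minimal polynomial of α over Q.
m_α(x) = x^2 + 727

α satisfies α^2 + 727 = 0, so x^2 + 727 annihilates α. Since d = -727 is squarefree and ≠ 1, it is not a perfect square in Q, so x^2 + 727 has no rational root and is therefore irreducible over Q (a degree-2 polynomial over a field is irreducible iff it has no root). Hence m_α(x) = x^2 + 727.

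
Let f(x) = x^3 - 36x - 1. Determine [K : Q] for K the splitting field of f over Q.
[K : Q] = 6

By the rational root test, any rational root of the monic integer polynomial f(x) = x^3 - 36x - 1 must be an integer dividing the constant term -1, i.e. one of ±{1}. Evaluating: f(1) = -36, f(-1) = 34; none is 0, so f has no rational root and is therefore irreducible over Q (a cubic with no linear factor over a field is irreducible). For an irreducible cubic, the Galois group is A_3 or S_3 according as the discriminant disc(f) = -4a^3 - 27b^2 = -4·(-36)^3 - 27·(-1)^2 = 186597 is or is not a square in Q. Here disc(f) = 186597 is not a perfect square in Q, so the Galois group of f over Q is not contained in A_3 and must be all of S_3. The splitting field has degree |S_3| = 6 over Q, so [K : Q] = 6.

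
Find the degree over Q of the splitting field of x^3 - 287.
[K : Q] = 6

The roots of x^3 - 287 are ∛287, ω∛287, ω^2∛287 where ω = e^(2πi/3) is a primitive cube root of unity, so K = Q(∛287, ω). Now [Q(∛287):Q] = 3 (since 287 is not a perfect cube, x^3 - 287 is irreducible) and [Q(ω):Q] = 2. Both 2 and 3 divide [K:Q], and [K:Q] ≤ 3·2 = 6, so [K:Q] = 6. (Equivalently: Q(∛287) ⊂ R but ω ∉ R, so [K : Q(∛287)] = 2.)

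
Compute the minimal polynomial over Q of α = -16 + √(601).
m_α(x) = x^2 + 32x - 345

From α + 16 = √(601), squaring gives (α + 16)^2 = 601, i.e. α^2 + 32α + 256 = 601, so α^2 + 32α - 345 = 0. The discriminant of x^2 + 32x - 345 is (32)^2 - 4·(-345) = 1024 + 1380 = 2404, and 4·(601) is not a perfect square in Q since 601 is squarefree and ≠ 1. Hence x^2 + 32x - 345 is irreducible over Q and is the minimal polynomial of α.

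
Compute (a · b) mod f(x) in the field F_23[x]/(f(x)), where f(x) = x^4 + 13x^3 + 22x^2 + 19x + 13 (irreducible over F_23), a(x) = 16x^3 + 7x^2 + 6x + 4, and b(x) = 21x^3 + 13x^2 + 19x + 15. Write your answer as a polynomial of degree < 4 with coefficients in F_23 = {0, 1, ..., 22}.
a · b ≡ 10x^2 + 8x + 9 (mod f(x))

Multiply in F_23[x]: a(x)·b(x) = (16x^3 + 7x^2 + 6x + 4)·(21x^3 + 13x^2 + 19x + 15) = 14x^6 + 10x^5 + 15x^4 + 6x^3 + 18x^2 + 5x + 14. This has degree ≥ 4, so divide by f(x) over F_23: 14x^6 + 10x^5 + 15x^4 + 6x^3 + 18x^2 + 5x + 14 = (14x^2 + 12x + 11)·(x^4 + 13x^3 + 22x^2 + 19x + 13) + (10x^2 + 8x + 9). Hence a·b ≡ 10x^2 + 8x + 9 (mod f). (F_23[x]/(f) is a field with 23^4 = 279841 elements since f is irreducible of degree 4.)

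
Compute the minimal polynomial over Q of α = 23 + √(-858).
m_α(x) = x^2 - 46x + 1387

From α - 23 = √(-858), squaring gives (α - 23)^2 = -858, i.e. α^2 - 46α + 529 = -858, so α^2 - 46α + 1387 = 0. The discriminant of x^2 - 46x + 1387 is (-46)^2 - 4·(1387) = 2116 - 5548 = -3432, and 4·(-858) is not a perfect square in Q since -858 is squarefree and ≠ 1. Hence x^2 - 46x + 1387 is irreducible over Q and is the minimal polynomial of α.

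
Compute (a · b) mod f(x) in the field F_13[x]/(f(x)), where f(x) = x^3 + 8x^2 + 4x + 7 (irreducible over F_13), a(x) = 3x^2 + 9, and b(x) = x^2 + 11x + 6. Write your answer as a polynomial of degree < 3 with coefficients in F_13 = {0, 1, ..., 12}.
a · b ≡ 8x^2 + 3x + 4 (mod f(x))

Multiply in F_13[x]: a(x)·b(x) = (3x^2 + 9)·(x^2 + 11x + 6) = 3x^4 + 7x^3 + x^2 + 8x + 2. This has degree ≥ 3, so divide by f(x) over F_13: 3x^4 + 7x^3 + x^2 + 8x + 2 = (3x + 9)·(x^3 + 8x^2 + 4x + 7) + (8x^2 + 3x + 4). Hence a·b ≡ 8x^2 + 3x + 4 (mod f). (F_13[x]/(f) is a field with 13^3 = 2197 elements since f is irreducible of degree 3.)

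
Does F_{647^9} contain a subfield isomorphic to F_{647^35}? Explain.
No: F_{647^35} is not a subfield of F_{647^9}

F_{p^m} embeds in F_{p^n} iff m | n. Here 35 ∤ 9 (since 9 = 0·35 + 9 with remainder 9 ≠ 0), so F_{647^35} is not a subfield of F_{647^9}. Equivalently: if it were, the tower law would give 35 = [F_{647^35}:F_647] dividing [F_{647^9}:F_647] = 9, contradiction.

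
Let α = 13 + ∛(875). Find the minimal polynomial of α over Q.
m_α(x) = x^3 - 39x^2 + 507x - 3072

Set β = α - 13 = ∛(875), so β^3 = 875. Then (α - 13)^3 - 875 = 0, i.e. α is a root of g(x) = (x - 13)^3 - 875 = x^3 - 39x^2 + 507x - 3072. Since g(x) = h(x - 13) where h(x) = x^3 - 875, and h is irreducible over Q (because 875 is not a perfect cube, so h has no rational root, and a monic cubic with no rational root is irreducible), g is also irreducible (irreducibility is preserved under the substitution x → x - 13). Hence m_α(x) = x^3 - 39x^2 + 507x - 3072.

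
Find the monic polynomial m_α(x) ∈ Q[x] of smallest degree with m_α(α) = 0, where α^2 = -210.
m_α(x) = x^2 + 210

α satisfies α^2 + 210 = 0, so x^2 + 210 annihilates α. Since d = -210 is squarefree and ≠ 1, it is not a perfect square in Q, so x^2 + 210 has no rational root and is therefore irreducible over Q (a degree-2 polynomial over a field is irreducible iff it has no root). Hence m_α(x) = x^2 + 210.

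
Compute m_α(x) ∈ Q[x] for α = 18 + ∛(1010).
m_α(x) = x^3 - 54x^2 + 972x - 6842

Set β = α - 18 = ∛(1010), so β^3 = 1010. Then (α - 18)^3 - 1010 = 0, i.e. α is a root of g(x) = (x - 18)^3 - 1010 = x^3 - 54x^2 + 972x - 6842. Since g(x) = h(x - 18) where h(x) = x^3 - 1010, and h is irreducible over Q (because 1010 is not a perfect cube, so h has no rational root, and a monic cubic with no rational root is irreducible), g is also irreducible (irreducibility is preserved under the substitution x → x - 18). Hence m_α(x) = x^3 - 54x^2 + 972x - 6842.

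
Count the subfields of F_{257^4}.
F_{257^4} has 3 subfields

The subfields of F_{p^n} are exactly the fields F_{p^d} for d | n (each is the fixed field of the unique index-d subgroup of Gal(F_{p^n}/F_p) ≅ Z/nZ). The divisors of n = 4 are {1, 2, 4}, giving 3 subfields: F_{257^1}, F_{257^2}, F_{257^4}.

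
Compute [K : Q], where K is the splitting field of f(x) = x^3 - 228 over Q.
[K : Q] = 6

The roots of x^3 - 228 are ∛228, ω∛228, ω^2∛228 where ω = e^(2πi/3) is a primitive cube root of unity, so K = Q(∛228, ω). Now [Q(∛228):Q] = 3 (since 228 is not a perfect cube, x^3 - 228 is irreducible) and [Q(ω):Q] = 2. Both 2 and 3 divide [K:Q], and [K:Q] ≤ 3·2 = 6, so [K:Q] = 6. (Equivalently: Q(∛228) ⊂ R but ω ∉ R, so [K : Q(∛228)] = 2.)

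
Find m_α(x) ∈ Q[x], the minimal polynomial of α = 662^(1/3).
m_α(x) = x^3 - 662

α satisfies α^3 = 662, so x^3 - 662 annihilates α. By the rational root test, a rational root p/q (in lowest terms) of x^3 - 662 would satisfy p^3 = 662 q^3, forcing q = 1 and p^3 = 662; but 662 is not a perfect cube, contradiction. A monic cubic over Q with no rational root is irreducible (any nontrivial factorization would include a linear factor). Hence x^3 - 662 is the minimal polynomial of α, and in particular [Q(α):Q] = 3.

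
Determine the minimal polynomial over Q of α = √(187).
m_α(x) = x^2 - 187

α satisfies α^2 - 187 = 0, so x^2 - 187 annihilates α. Since d = 187 is squarefree and ≠ 1, it is not a perfect square in Q, so x^2 - 187 has no rational root and is therefore irreducible over Q (a degree-2 polynomial over a field is irreducible iff it has no root). Hence m_α(x) = x^2 - 187.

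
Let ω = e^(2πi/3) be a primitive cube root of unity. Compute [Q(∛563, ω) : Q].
[Q(∛563, ω) : Q] = 6

[Q(∛563):Q] = 3 (min poly x^3 - 563, irreducible since 563 is not a perfect cube). [Q(ω):Q] = 2 (min poly x^2 + x + 1). Since Q(∛563) ⊂ R and ω ∉ R, we have ω ∉ Q(∛563), so x^2 + x + 1 remains irreducible over Q(∛563) and [Q(∛563, ω) : Q(∛563)] = 2. By the tower law, [Q(∛563, ω) : Q] = 3 · 2 = 6. (In fact Q(∛563, ω) is the splitting field of x^3 - 563 over Q.)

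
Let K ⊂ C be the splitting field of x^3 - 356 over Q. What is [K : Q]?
[K : Q] = 6

The roots of x^3 - 356 are ∛356, ω∛356, ω^2∛356 where ω = e^(2πi/3) is a primitive cube root of unity, so K = Q(∛356, ω). Now [Q(∛356):Q] = 3 (since 356 is not a perfect cube, x^3 - 356 is irreducible) and [Q(ω):Q] = 2. Both 2 and 3 divide [K:Q], and [K:Q] ≤ 3·2 = 6, so [K:Q] = 6. (Equivalently: Q(∛356) ⊂ R but ω ∉ R, so [K : Q(∛356)] = 2.)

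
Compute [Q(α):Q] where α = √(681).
[Q(α):Q] = 2

[Q(α):Q] equals the degree of the minimal polynomial of α. Here α^2 = 681 and x^2 - 681 is irreducible (d = 681 is squarefree, ≠ 1, hence not a square), so deg(m_α) = 2. Thus [Q(α):Q] = 2.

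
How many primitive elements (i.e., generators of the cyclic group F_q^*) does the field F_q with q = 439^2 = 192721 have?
There are φ(192720) = 46080 primitive elements

F_q^* is cyclic of order q - 1 = 192720. A cyclic group of order m has exactly φ(m) generators. Here m = 192720 = 2^4 · 3 · 5 · 11 · 73, so the number of primitive elements is φ(192720) = 46080.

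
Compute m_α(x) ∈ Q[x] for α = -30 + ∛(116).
m_α(x) = x^3 + 90x^2 + 2700x + 26884

Set β = α + 30 = ∛(116), so β^3 = 116. Then (α + 30)^3 - 116 = 0, i.e. α is a root of g(x) = (x + 30)^3 - 116 = x^3 + 90x^2 + 2700x + 26884. Since g(x) = h(x + 30) where h(x) = x^3 - 116, and h is irreducible over Q (because 116 is not a perfect cube, so h has no rational root, and a monic cubic with no rational root is irreducible), g is also irreducible (irreducibility is preserved under the substitution x → x + 30). Hence m_α(x) = x^3 + 90x^2 + 2700x + 26884.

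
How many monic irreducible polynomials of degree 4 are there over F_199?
There are 392049900 monic irreducible polynomials of degree 4 over F_199

Each element of F_{199^4} that lies in no proper subfield is a root of exactly one monic irreducible of degree 4 over F_199, and each such polynomial has 4 distinct roots in F_{199^4}. By Möbius inversion the count is N_199(4) = (1/4) Σ_{d|4} μ(4/d) · 199^d = (1/4)(μ(4)·199^1 + μ(2)·199^2 + μ(1)·199^4) = 1568199600/4 = 392049900.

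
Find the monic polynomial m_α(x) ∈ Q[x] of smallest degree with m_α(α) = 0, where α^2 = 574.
m_α(x) = x^2 - 574

α satisfies α^2 - 574 = 0, so x^2 - 574 annihilates α. Since d = 574 is squarefree and ≠ 1, it is not a perfect square in Q, so x^2 - 574 has no rational root and is therefore irreducible over Q (a degree-2 polynomial over a field is irreducible iff it has no root). Hence m_α(x) = x^2 - 574.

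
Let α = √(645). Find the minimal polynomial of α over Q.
m_α(x) = x^2 - 645

α satisfies α^2 - 645 = 0, so x^2 - 645 annihilates α. Since d = 645 is squarefree and ≠ 1, it is not a perfect square in Q, so x^2 - 645 has no rational root and is therefore irreducible over Q (a degree-2 polynomial over a field is irreducible iff it has no root). Hence m_α(x) = x^2 - 645.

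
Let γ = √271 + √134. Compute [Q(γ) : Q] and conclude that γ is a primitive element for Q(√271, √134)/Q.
[Q(γ) : Q] = 4 (equivalently, Q(γ) = Q(√271, √134))

Obviously Q(γ) ⊆ Q(√271, √134), and [Q(√271, √134):Q] = 4 (since 271, 134 are distinct squarefree integers > 1 with 36314 not a perfect square). To show equality we compute the minimal polynomial of γ. From γ = √271 + √134: γ^2 = 271 + 2√(36314) + 134 = 405 + 2√(36314), so γ^2 - 405 = 2√(36314); squaring, (γ^2 - 405)^2 = 4·36314, i.e. γ^4 - 810γ^2 + 164025 - 145256 = 0, i.e. γ^4 - 810γ^2 + 18769 = 0. So γ is a root of x^4 - 810x^2 + 18769. This polynomial is irreducible over Q: it has no rational root (each ±√271 ± √134 is irrational), and any factorization into two quadratics over Q would force √(36314) ∈ Q (pairing opposite roots) or √271, √134 ∈ Q (other pairings), all impossible. Hence [Q(γ):Q] = 4 = [Q(√271, √134):Q], so Q(γ) = Q(√271, √134).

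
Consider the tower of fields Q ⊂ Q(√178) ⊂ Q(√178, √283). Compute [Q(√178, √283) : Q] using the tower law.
[Q(√178, √283) : Q] = 4

[Q(√178):Q] = 2 (min poly x^2 - 178, irreducible since 178 is squarefree > 1). For the top step, suppose √283 ∈ Q(√178), say √283 = c + d√178 with c, d ∈ Q. Squaring: 283 = c^2 + 178d^2 + 2cd√178. Since √178 ∉ Q this forces 2cd = 0. If d = 0 then √283 = c ∈ Q, contradicting 283 squarefree > 1. If c = 0 then 283 = 178d^2, so 178·283 = (178d)^2 is a perfect square in Q — but 178·283 = 50374 is not a perfect square (since 178 and 283 are distinct squarefree integers). Contradiction. Hence √283 ∉ Q(√178), so x^2 - 283 stays irreducible over Q(√178) and [Q(√178, √283) : Q(√178)] = 2. By the tower law, [Q(√178, √283) : Q] = 2 · 2 = 4.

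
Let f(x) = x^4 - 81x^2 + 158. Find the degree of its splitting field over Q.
[K : Q] = 4

Solving the quadratic in x^2: x^2 = (81 ± √(81^2 - 4·158))/2 = (81 ± √5929)/2 = (81 ± 77)/2, giving x^2 = 79 or x^2 = 2. So f(x) = (x^2 - 79)(x^2 - 2) and the roots of f are ±√79, ±√2. Hence the splitting field is K = Q(√79, √2). Since 79 and 2 are distinct squarefree integers > 1, their product 158 is not a perfect square, so √2 ∉ Q(√79). By the tower law [K:Q] = [Q(√79,√2):Q(√79)] · [Q(√79):Q] = 2 · 2 = 4.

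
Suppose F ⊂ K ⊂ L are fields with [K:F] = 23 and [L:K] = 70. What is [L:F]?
[L:F] = 1610

The tower law says that for any tower of field extensions F ⊂ K ⊂ L with finite degrees, [L:F] = [L:K] · [K:F]. Here this gives [L:F] = 70 · 23 = 1610.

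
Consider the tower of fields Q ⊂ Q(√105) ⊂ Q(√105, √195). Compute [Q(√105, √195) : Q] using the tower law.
[Q(√105, √195) : Q] = 4

[Q(√105):Q] = 2 (min poly x^2 - 105, irreducible since 105 is squarefree > 1). For the top step, suppose √195 ∈ Q(√105), say √195 = c + d√105 with c, d ∈ Q. Squaring: 195 = c^2 + 105d^2 + 2cd√105. Since √105 ∉ Q this forces 2cd = 0. If d = 0 then √195 = c ∈ Q, contradicting 195 squarefree > 1. If c = 0 then 195 = 105d^2, so 105·195 = (105d)^2 is a perfect square in Q — but 105·195 = 20475 is not a perfect square (since 105 and 195 are distinct squarefree integers). Contradiction. Hence √195 ∉ Q(√105), so x^2 - 195 stays irreducible over Q(√105) and [Q(√105, √195) : Q(√105)] = 2. By the tower law, [Q(√105, √195) : Q] = 2 · 2 = 4.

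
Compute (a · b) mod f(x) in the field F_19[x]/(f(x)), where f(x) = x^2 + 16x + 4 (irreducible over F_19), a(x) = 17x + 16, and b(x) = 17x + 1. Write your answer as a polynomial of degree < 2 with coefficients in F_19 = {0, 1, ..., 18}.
a · b ≡ 16x (mod f(x))

Multiply in F_19[x]: a(x)·b(x) = (17x + 16)·(17x + 1) = 4x^2 + 4x + 16. This has degree ≥ 2, so divide by f(x) over F_19: 4x^2 + 4x + 16 = (4)·(x^2 + 16x + 4) + (16x). Hence a·b ≡ 16x (mod f). (F_19[x]/(f) is a field with 19^2 = 361 elements since f is irreducible of degree 2.)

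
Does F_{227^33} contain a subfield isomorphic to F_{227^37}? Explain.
No: F_{227^37} is not a subfield of F_{227^33}

F_{p^m} embeds in F_{p^n} iff m | n. Here 37 ∤ 33 (since 33 = 0·37 + 33 with remainder 33 ≠ 0), so F_{227^37} is not a subfield of F_{227^33}. Equivalently: if it were, the tower law would give 37 = [F_{227^37}:F_227] dividing [F_{227^33}:F_227] = 33, contradiction.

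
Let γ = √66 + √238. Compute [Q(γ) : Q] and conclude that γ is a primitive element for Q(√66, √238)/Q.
[Q(γ) : Q] = 4 (equivalently, Q(γ) = Q(√66, √238))

Obviously Q(γ) ⊆ Q(√66, √238), and [Q(√66, √238):Q] = 4 (since 66, 238 are distinct squarefree integers > 1 with 15708 not a perfect square). To show equality we compute the minimal polynomial of γ. From γ = √66 + √238: γ^2 = 66 + 2√(15708) + 238 = 304 + 2√(15708), so γ^2 - 304 = 2√(15708); squaring, (γ^2 - 304)^2 = 4·15708, i.e. γ^4 - 608γ^2 + 92416 - 62832 = 0, i.e. γ^4 - 608γ^2 + 29584 = 0. So γ is a root of x^4 - 608x^2 + 29584. This polynomial is irreducible over Q: it has no rational root (each ±√66 ± √238 is irrational), and any factorization into two quadratics over Q would force √(15708) ∈ Q (pairing opposite roots) or √66, √238 ∈ Q (other pairings), all impossible. Hence [Q(γ):Q] = 4 = [Q(√66, √238):Q], so Q(γ) = Q(√66, √238).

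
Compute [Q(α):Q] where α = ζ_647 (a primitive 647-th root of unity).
[Q(α):Q] = 646

The minimal polynomial of ζ_647 over Q is the 647-th cyclotomic polynomial Φ_647(x), which is irreducible over Q and has degree φ(647) = 646. Hence [Q(α):Q] = φ(647) = 646.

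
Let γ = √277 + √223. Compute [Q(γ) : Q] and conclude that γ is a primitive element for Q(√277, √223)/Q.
[Q(γ) : Q] = 4 (equivalently, Q(γ) = Q(√277, √223))

Obviously Q(γ) ⊆ Q(√277, √223), and [Q(√277, √223):Q] = 4 (since 277, 223 are distinct squarefree integers > 1 with 61771 not a perfect square). To show equality we compute the minimal polynomial of γ. From γ = √277 + √223: γ^2 = 277 + 2√(61771) + 223 = 500 + 2√(61771), so γ^2 - 500 = 2√(61771); squaring, (γ^2 - 500)^2 = 4·61771, i.e. γ^4 - 1000γ^2 + 250000 - 247084 = 0, i.e. γ^4 - 1000γ^2 + 2916 = 0. So γ is a root of x^4 - 1000x^2 + 2916. This polynomial is irreducible over Q: it has no rational root (each ±√277 ± √223 is irrational), and any factorization into two quadratics over Q would force √(61771) ∈ Q (pairing opposite roots) or √277, √223 ∈ Q (other pairings), all impossible. Hence [Q(γ):Q] = 4 = [Q(√277, √223):Q], so Q(γ) = Q(√277, √223).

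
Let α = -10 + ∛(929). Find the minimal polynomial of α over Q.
m_α(x) = x^3 + 30x^2 + 300x + 71

Set β = α + 10 = ∛(929), so β^3 = 929. Then (α + 10)^3 - 929 = 0, i.e. α is a root of g(x) = (x + 10)^3 - 929 = x^3 + 30x^2 + 300x + 71. Since g(x) = h(x + 10) where h(x) = x^3 - 929, and h is irreducible over Q (because 929 is not a perfect cube, so h has no rational root, and a monic cubic with no rational root is irreducible), g is also irreducible (irreducibility is preserved under the substitution x → x + 10). Hence m_α(x) = x^3 + 30x^2 + 300x + 71.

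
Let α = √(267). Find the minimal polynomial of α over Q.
m_α(x) = x^2 - 267

α satisfies α^2 - 267 = 0, so x^2 - 267 annihilates α. Since d = 267 is squarefree and ≠ 1, it is not a perfect square in Q, so x^2 - 267 has no rational root and is therefore irreducible over Q (a degree-2 polynomial over a field is irreducible iff it has no root). Hence m_α(x) = x^2 - 267.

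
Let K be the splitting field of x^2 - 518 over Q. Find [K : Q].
[K : Q] = 2

f(x) = x^2 - 518 factors as (x - √518)(x + √518). The splitting field is K = Q(√518). Since 518 is squarefree and > 1, it is not a perfect square, so x^2 - 518 is irreducible over Q and [Q(√518) : Q] = 2. Hence [K : Q] = 2.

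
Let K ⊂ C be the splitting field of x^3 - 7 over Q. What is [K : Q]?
[K : Q] = 6

The roots of x^3 - 7 are ∛7, ω∛7, ω^2∛7 where ω = e^(2πi/3) is a primitive cube root of unity, so K = Q(∛7, ω). Now [Q(∛7):Q] = 3 (since 7 is not a perfect cube, x^3 - 7 is irreducible) and [Q(ω):Q] = 2. Both 2 and 3 divide [K:Q], and [K:Q] ≤ 3·2 = 6, so [K:Q] = 6. (Equivalently: Q(∛7) ⊂ R but ω ∉ R, so [K : Q(∛7)] = 2.)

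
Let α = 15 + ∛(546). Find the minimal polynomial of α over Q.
m_α(x) = x^3 - 45x^2 + 675x - 3921

Set β = α - 15 = ∛(546), so β^3 = 546. Then (α - 15)^3 - 546 = 0, i.e. α is a root of g(x) = (x - 15)^3 - 546 = x^3 - 45x^2 + 675x - 3921. Since g(x) = h(x - 15) where h(x) = x^3 - 546, and h is irreducible over Q (because 546 is not a perfect cube, so h has no rational root, and a monic cubic with no rational root is irreducible), g is also irreducible (irreducibility is preserved under the substitution x → x - 15). Hence m_α(x) = x^3 - 45x^2 + 675x - 3921.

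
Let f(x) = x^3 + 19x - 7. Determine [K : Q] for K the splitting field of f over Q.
[K : Q] = 6

By the rational root test, any rational root of the monic integer polynomial f(x) = x^3 + 19x - 7 must be an integer dividing the constant term -7, i.e. one of ±{1, 7}. Evaluating: f(1) = 13, f(-1) = -27, f(7) = 469, f(-7) = -483; none is 0, so f has no rational root and is therefore irreducible over Q (a cubic with no linear factor over a field is irreducible). For an irreducible cubic, the Galois group is A_3 or S_3 according as the discriminant disc(f) = -4a^3 - 27b^2 = -4·(19)^3 - 27·(-7)^2 = -28759 is or is not a square in Q. Here disc(f) = -28759 is not a perfect square in Q, so the Galois group of f over Q is not contained in A_3 and must be all of S_3. The splitting field has degree |S_3| = 6 over Q, so [K : Q] = 6.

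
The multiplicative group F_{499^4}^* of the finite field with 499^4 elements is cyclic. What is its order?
|F_{499^4}^*| = 62001498000

F_{499^4} has 499^4 = 62001498001 elements; its multiplicative group consists of all nonzero elements, so |F_{499^4}^*| = 62001498001 - 1 = 62001498000. (It is cyclic since any finite subgroup of the multiplicative group of a field is cyclic.)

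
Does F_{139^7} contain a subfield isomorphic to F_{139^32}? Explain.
No: F_{139^32} is not a subfield of F_{139^7}

F_{p^m} embeds in F_{p^n} iff m | n. Here 32 ∤ 7 (since 7 = 0·32 + 7 with remainder 7 ≠ 0), so F_{139^32} is not a subfield of F_{139^7}. Equivalently: if it were, the tower law would give 32 = [F_{139^32}:F_139] dividing [F_{139^7}:F_139] = 7, contradiction.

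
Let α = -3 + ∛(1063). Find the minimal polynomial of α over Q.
m_α(x) = x^3 + 9x^2 + 27x - 1036

Set β = α + 3 = ∛(1063), so β^3 = 1063. Then (α + 3)^3 - 1063 = 0, i.e. α is a root of g(x) = (x + 3)^3 - 1063 = x^3 + 9x^2 + 27x - 1036. Since g(x) = h(x + 3) where h(x) = x^3 - 1063, and h is irreducible over Q (because 1063 is not a perfect cube, so h has no rational root, and a monic cubic with no rational root is irreducible), g is also irreducible (irreducibility is preserved under the substitution x → x + 3). Hence m_α(x) = x^3 + 9x^2 + 27x - 1036.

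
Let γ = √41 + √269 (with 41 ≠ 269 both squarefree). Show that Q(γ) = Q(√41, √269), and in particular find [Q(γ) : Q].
[Q(γ) : Q] = 4 (equivalently, Q(γ) = Q(√41, √269))

Obviously Q(γ) ⊆ Q(√41, √269), and [Q(√41, √269):Q] = 4 (since 41, 269 are distinct squarefree integers > 1 with 11029 not a perfect square). To show equality we compute the minimal polynomial of γ. From γ = √41 + √269: γ^2 = 41 + 2√(11029) + 269 = 310 + 2√(11029), so γ^2 - 310 = 2√(11029); squaring, (γ^2 - 310)^2 = 4·11029, i.e. γ^4 - 620γ^2 + 96100 - 44116 = 0, i.e. γ^4 - 620γ^2 + 51984 = 0. So γ is a root of x^4 - 620x^2 + 51984. This polynomial is irreducible over Q: it has no rational root (each ±√41 ± √269 is irrational), and any factorization into two quadratics over Q would force √(11029) ∈ Q (pairing opposite roots) or √41, √269 ∈ Q (other pairings), all impossible. Hence [Q(γ):Q] = 4 = [Q(√41, √269):Q], so Q(γ) = Q(√41, √269).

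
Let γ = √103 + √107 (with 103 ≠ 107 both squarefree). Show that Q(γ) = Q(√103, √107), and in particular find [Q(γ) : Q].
[Q(γ) : Q] = 4 (equivalently, Q(γ) = Q(√103, √107))

Obviously Q(γ) ⊆ Q(√103, √107), and [Q(√103, √107):Q] = 4 (since 103, 107 are distinct squarefree integers > 1 with 11021 not a perfect square). To show equality we compute the minimal polynomial of γ. From γ = √103 + √107: γ^2 = 103 + 2√(11021) + 107 = 210 + 2√(11021), so γ^2 - 210 = 2√(11021); squaring, (γ^2 - 210)^2 = 4·11021, i.e. γ^4 - 420γ^2 + 44100 - 44084 = 0, i.e. γ^4 - 420γ^2 + 16 = 0. So γ is a root of x^4 - 420x^2 + 16. This polynomial is irreducible over Q: it has no rational root (each ±√103 ± √107 is irrational), and any factorization into two quadratics over Q would force √(11021) ∈ Q (pairing opposite roots) or √103, √107 ∈ Q (other pairings), all impossible. Hence [Q(γ):Q] = 4 = [Q(√103, √107):Q], so Q(γ) = Q(√103, √107).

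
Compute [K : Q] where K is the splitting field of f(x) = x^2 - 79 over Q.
[K : Q] = 2

f(x) = x^2 - 79 factors as (x - √79)(x + √79). The splitting field is K = Q(√79). Since 79 is squarefree and > 1, it is not a perfect square, so x^2 - 79 is irreducible over Q and [Q(√79) : Q] = 2. Hence [K : Q] = 2.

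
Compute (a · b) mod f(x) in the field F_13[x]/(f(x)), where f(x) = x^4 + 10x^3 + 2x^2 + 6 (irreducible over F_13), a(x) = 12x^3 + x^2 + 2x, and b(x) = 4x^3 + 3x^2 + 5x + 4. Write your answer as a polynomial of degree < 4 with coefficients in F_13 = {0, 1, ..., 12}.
a · b ≡ 11x^3 + 11x^2 + 9x + 10 (mod f(x))

Multiply in F_13[x]: a(x)·b(x) = (12x^3 + x^2 + 2x)·(4x^3 + 3x^2 + 5x + 4) = 9x^6 + x^5 + 6x^4 + 7x^3 + x^2 + 8x. This has degree ≥ 4, so divide by f(x) over F_13: 9x^6 + x^5 + 6x^4 + 7x^3 + x^2 + 8x = (9x^2 + 2x + 7)·(x^4 + 10x^3 + 2x^2 + 6) + (11x^3 + 11x^2 + 9x + 10). Hence a·b ≡ 11x^3 + 11x^2 + 9x + 10 (mod f). (F_13[x]/(f) is a field with 13^4 = 28561 elements since f is irreducible of degree 4.)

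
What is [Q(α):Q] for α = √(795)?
[Q(α):Q] = 2

[Q(α):Q] equals the degree of the minimal polynomial of α. Here α^2 = 795 and x^2 - 795 is irreducible (d = 795 is squarefree, ≠ 1, hence not a square), so deg(m_α) = 2. Thus [Q(α):Q] = 2.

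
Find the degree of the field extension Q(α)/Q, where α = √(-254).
[Q(α):Q] = 2

[Q(α):Q] equals the degree of the minimal polynomial of α. Here α^2 = -254 and x^2 + 254 is irreducible (d = -254 is squarefree, ≠ 1, hence not a square), so deg(m_α) = 2. Thus [Q(α):Q] = 2.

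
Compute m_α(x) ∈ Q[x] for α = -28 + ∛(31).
m_α(x) = x^3 + 84x^2 + 2352x + 21921

Set β = α + 28 = ∛(31), so β^3 = 31. Then (α + 28)^3 - 31 = 0, i.e. α is a root of g(x) = (x + 28)^3 - 31 = x^3 + 84x^2 + 2352x + 21921. Since g(x) = h(x + 28) where h(x) = x^3 - 31, and h is irreducible over Q (because 31 is not a perfect cube, so h has no rational root, and a monic cubic with no rational root is irreducible), g is also irreducible (irreducibility is preserved under the substitution x → x + 28). Hence m_α(x) = x^3 + 84x^2 + 2352x + 21921.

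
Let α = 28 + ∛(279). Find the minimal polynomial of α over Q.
m_α(x) = x^3 - 84x^2 + 2352x - 22231

Set β = α - 28 = ∛(279), so β^3 = 279. Then (α - 28)^3 - 279 = 0, i.e. α is a root of g(x) = (x - 28)^3 - 279 = x^3 - 84x^2 + 2352x - 22231. Since g(x) = h(x - 28) where h(x) = x^3 - 279, and h is irreducible over Q (because 279 is not a perfect cube, so h has no rational root, and a monic cubic with no rational root is irreducible), g is also irreducible (irreducibility is preserved under the substitution x → x - 28). Hence m_α(x) = x^3 - 84x^2 + 2352x - 22231.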